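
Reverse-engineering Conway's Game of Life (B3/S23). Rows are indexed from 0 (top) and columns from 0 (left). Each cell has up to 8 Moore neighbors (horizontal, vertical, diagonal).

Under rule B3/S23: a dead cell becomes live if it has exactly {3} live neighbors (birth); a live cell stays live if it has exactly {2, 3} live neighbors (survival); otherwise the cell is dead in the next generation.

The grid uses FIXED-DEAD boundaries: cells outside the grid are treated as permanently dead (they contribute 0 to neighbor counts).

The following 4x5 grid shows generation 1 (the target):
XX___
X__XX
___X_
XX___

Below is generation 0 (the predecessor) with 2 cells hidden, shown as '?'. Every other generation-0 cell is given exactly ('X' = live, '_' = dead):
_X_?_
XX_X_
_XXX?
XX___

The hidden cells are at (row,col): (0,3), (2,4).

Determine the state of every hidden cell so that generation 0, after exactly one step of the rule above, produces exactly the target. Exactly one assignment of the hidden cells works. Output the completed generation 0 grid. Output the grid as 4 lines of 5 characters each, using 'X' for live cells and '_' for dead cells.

Hidden generation-0 cells (in order): (0,3), (2,4).
A hidden cell only influences target cells in its own 3x3 neighborhood. Try each of the 2^2 = 4 assignments, step the completed generation 0 forward once under B3/S23, and compare with the target:
  (0,3)=_ (2,4)=_ -> step gives (0,2)='X' but target has '_' -> reject
  (0,3)=_ (2,4)=X -> step gives (0,2)='X' but target has '_' -> reject
  (0,3)=X (2,4)=_ -> step reproduces the target at every cell -> ACCEPT
  (0,3)=X (2,4)=X -> step gives (1,3)='_' but target has 'X' -> reject
Unique solution: (0,3)=live, (2,4)=dead.
Check: live-neighbor counts of every cell in the completed generation 0:
32412
34733
55522
23421
Applying B3/S23 to generation 0 with these counts gives:
XX___
X__XX
___X_
XX___
which matches the target exactly.

Answer: _X_X_
XX_X_
_XXX_
XX___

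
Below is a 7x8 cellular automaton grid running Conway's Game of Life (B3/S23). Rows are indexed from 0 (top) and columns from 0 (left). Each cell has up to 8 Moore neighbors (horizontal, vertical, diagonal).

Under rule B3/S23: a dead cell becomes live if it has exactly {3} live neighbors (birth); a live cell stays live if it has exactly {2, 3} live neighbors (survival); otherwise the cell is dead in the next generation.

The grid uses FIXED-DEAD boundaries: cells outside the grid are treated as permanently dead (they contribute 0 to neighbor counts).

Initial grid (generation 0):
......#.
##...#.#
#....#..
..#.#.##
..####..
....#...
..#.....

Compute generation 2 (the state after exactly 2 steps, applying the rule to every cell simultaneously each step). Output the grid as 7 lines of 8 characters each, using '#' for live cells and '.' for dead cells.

Answer: ........
##..##..
#.#.##..
.###..##
..#...#.
...#.#..
........

Derivation:
Simulating step by step:
Generation 0 (given above): 17 live cells
Generation 1: 16 live cells
......#.
##...#..
#...##.#
.##...#.
..#...#.
..#.##..
........
Generation 2: 17 live cells
(generation 2 grid is the final answer)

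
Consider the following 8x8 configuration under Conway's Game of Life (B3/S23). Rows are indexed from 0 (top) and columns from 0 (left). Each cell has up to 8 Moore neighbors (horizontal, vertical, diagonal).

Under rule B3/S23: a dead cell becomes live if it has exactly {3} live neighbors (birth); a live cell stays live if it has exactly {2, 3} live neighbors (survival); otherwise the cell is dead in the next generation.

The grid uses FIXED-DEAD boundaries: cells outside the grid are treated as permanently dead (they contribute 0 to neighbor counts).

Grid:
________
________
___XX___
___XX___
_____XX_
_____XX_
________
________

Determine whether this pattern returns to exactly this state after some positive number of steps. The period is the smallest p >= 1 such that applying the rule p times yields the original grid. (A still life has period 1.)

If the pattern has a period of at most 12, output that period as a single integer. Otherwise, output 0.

Answer: 2

Derivation:
Simulating and comparing each generation to the original:
Gen 0 (original, given above): 8 live cells
Gen 1: 6 live cells, differs from original
Gen 2: 8 live cells, MATCHES original -> period = 2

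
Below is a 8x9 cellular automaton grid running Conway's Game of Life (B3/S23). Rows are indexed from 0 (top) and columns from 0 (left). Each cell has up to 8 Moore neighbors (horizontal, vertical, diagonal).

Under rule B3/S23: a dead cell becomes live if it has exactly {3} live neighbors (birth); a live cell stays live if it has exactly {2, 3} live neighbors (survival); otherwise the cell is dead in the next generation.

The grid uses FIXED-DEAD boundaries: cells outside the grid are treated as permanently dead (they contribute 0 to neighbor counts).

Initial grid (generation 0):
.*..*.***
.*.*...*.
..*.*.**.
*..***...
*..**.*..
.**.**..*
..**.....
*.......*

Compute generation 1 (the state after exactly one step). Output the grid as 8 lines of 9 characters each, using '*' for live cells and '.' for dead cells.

Simulating step by step:
Generation 0 (given above): 29 live cells
Generation 1: 21 live cells
(generation 1 grid is the final answer)

Answer: ..*...***
.*.**....
.**...**.
.**....*.
*.....*..
.*...*...
..***....
.........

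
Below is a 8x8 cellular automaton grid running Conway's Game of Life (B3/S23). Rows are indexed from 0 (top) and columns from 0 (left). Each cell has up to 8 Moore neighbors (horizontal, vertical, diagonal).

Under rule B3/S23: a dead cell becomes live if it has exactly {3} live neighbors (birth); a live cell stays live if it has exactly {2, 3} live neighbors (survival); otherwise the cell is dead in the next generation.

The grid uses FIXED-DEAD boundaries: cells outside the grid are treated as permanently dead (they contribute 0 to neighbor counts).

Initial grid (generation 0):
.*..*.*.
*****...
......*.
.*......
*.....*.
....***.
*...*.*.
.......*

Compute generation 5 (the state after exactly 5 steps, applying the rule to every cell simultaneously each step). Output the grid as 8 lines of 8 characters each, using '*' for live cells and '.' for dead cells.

Simulating step by step:
Generation 0 (given above): 19 live cells
Generation 1: 18 live cells
**..**..
*****...
*..*....
........
......*.
....*.**
....*.**
........
Generation 2: 12 live cells
*...**..
.....*..
*..**...
........
.....***
........
......**
........
Generation 3: 10 live cells
....**..
...*.*..
....*...
....***.
......*.
.....*..
........
........
Generation 4: 10 live cells
....**..
...*.*..
...*..*.
....*.*.
....*.*.
........
........
........
Generation 5: 11 live cells
(generation 5 grid is the final answer)

Answer: ....**..
...*.**.
...*..*.
...**.**
........
........
........
........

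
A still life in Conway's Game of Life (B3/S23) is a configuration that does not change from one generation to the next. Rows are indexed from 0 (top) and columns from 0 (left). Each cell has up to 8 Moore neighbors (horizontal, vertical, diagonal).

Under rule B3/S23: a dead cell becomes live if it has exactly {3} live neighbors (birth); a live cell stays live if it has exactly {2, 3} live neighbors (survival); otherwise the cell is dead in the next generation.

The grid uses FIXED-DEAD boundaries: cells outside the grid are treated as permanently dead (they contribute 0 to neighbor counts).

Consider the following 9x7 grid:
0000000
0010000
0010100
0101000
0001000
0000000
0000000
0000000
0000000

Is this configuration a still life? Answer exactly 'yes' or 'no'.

Compute generation 1 and compare to generation 0 (given above):
Generation 1:
0000000
0001000
0110000
0001100
0010000
0000000
0000000
0000000
0000000
Cell (1,2) differs: gen0=1 vs gen1=0 -> NOT a still life.

Answer: no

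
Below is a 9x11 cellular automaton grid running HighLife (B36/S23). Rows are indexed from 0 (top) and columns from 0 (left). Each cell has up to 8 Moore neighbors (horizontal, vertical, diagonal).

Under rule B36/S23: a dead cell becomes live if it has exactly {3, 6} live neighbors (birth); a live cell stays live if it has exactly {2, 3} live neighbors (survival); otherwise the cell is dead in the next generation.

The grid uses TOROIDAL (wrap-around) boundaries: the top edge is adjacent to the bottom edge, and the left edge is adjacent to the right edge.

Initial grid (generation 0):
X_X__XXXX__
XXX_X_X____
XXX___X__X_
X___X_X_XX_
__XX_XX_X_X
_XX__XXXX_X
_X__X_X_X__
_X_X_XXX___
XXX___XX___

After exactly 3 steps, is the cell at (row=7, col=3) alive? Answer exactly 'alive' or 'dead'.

Answer: alive

Derivation:
Simulating step by step:
Generation 0 (given above): 48 live cells
Generation 1: 29 live cells
________X_X
________X__
__X___X_XX_
X___X_X_X__
__XX_____XX
_X______X__
_X_XXX__XX_
___XX___X__
X__XX______
Generation 2: 31 live cells
_________X_
________X__
_____X__XX_
_XX__X__X__
XXXX___XXXX
XX______X_X
___X_X_XXX_
________XX_
___XX____X_
Generation 3: 22 live cells
________XX_
________X__
_______XXX_
___XX_X__X_
___X___X___
___XX_X____
X______X___
___X___X__X
_________XX

Cell (7,3) at generation 3: 1 -> alive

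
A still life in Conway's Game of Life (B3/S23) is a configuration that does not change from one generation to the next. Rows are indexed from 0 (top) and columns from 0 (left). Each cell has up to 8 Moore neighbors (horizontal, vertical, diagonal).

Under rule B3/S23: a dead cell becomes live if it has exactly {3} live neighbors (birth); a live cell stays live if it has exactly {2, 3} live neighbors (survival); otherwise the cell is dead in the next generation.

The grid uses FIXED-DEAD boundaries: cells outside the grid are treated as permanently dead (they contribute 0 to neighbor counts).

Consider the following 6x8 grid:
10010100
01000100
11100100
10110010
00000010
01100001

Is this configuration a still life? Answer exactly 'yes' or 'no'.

Answer: no

Derivation:
Compute generation 1 and compare to generation 0 (given above):
Generation 1:
00001000
00000110
10011110
10110110
00010011
00000000
Cell (0,0) differs: gen0=1 vs gen1=0 -> NOT a still life.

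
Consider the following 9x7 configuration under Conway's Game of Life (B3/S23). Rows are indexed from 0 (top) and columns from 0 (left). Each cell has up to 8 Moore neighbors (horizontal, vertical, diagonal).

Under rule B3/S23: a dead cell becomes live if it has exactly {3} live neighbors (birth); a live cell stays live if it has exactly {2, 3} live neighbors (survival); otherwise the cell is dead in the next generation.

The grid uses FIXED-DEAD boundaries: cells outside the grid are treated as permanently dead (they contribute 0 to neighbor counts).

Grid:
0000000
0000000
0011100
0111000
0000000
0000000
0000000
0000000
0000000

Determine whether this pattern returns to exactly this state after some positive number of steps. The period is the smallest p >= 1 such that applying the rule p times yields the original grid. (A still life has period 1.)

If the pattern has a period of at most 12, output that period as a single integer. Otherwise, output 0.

Simulating and comparing each generation to the original:
Gen 0 (original, given above): 6 live cells
Gen 1: 6 live cells, differs from original
Gen 2: 6 live cells, MATCHES original -> period = 2

Answer: 2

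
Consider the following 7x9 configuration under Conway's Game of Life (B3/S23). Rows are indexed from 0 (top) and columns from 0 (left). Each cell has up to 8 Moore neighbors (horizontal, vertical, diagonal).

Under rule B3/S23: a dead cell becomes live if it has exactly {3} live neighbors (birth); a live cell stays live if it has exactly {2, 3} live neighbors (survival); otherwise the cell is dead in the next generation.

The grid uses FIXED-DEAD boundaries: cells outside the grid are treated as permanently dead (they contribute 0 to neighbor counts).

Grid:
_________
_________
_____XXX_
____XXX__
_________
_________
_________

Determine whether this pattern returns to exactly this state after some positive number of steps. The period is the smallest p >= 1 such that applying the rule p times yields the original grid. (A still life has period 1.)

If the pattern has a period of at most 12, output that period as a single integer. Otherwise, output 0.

Answer: 2

Derivation:
Simulating and comparing each generation to the original:
Gen 0 (original, given above): 6 live cells
Gen 1: 6 live cells, differs from original
Gen 2: 6 live cells, MATCHES original -> period = 2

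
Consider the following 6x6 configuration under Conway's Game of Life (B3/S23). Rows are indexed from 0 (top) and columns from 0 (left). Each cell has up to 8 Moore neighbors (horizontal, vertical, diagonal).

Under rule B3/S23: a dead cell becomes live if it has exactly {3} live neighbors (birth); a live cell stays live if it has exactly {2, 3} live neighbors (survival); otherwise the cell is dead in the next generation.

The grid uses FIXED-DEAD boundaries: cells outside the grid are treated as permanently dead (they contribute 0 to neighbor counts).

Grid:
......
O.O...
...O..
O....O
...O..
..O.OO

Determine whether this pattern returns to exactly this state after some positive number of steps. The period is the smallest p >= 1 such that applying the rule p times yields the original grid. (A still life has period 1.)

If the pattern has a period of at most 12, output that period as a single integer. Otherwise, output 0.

Answer: 0

Derivation:
Simulating and comparing each generation to the original:
Gen 0 (original, given above): 9 live cells
Gen 1: 6 live cells, differs from original
Gen 2: 5 live cells, differs from original
Gen 3: 5 live cells, differs from original
Gen 4: 5 live cells, differs from original
Gen 5: 5 live cells, differs from original
Gen 6: 5 live cells, differs from original
Gen 7: 5 live cells, differs from original
Gen 8: 5 live cells, differs from original
Gen 9: 5 live cells, differs from original
Gen 10: 5 live cells, differs from original
Gen 11: 5 live cells, differs from original
Gen 12: 5 live cells, differs from original
No period found within 12 steps.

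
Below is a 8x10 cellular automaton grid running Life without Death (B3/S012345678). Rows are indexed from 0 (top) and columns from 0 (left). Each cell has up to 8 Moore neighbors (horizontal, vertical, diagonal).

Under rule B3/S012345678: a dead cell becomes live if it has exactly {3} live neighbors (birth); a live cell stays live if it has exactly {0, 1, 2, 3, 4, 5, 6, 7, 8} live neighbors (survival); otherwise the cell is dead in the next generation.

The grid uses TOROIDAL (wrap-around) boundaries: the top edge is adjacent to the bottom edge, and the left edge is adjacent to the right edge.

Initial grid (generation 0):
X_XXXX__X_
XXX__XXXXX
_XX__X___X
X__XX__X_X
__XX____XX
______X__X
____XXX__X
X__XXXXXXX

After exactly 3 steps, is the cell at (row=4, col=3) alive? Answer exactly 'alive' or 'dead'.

Answer: alive

Derivation:
Simulating step by step:
Generation 0 (given above): 41 live cells
Generation 1: 50 live cells
X_XXXX__X_
XXX__XXXXX
_XX__X___X
X__XX__X_X
__XXX__XXX
X__XX_XX_X
___XXXX__X
XXXXXXXXXX
Generation 2: 53 live cells
X_XXXX__X_
XXX__XXXXX
_XX__X___X
X__XXXXX_X
_XXXX__XXX
X__XX_XX_X
___XXXX__X
XXXXXXXXXX
Generation 3: 54 live cells
X_XXXX__X_
XXX__XXXXX
_XX__X___X
X__XXXXX_X
_XXXX__XXX
XX_XX_XX_X
___XXXX__X
XXXXXXXXXX

Cell (4,3) at generation 3: 1 -> alive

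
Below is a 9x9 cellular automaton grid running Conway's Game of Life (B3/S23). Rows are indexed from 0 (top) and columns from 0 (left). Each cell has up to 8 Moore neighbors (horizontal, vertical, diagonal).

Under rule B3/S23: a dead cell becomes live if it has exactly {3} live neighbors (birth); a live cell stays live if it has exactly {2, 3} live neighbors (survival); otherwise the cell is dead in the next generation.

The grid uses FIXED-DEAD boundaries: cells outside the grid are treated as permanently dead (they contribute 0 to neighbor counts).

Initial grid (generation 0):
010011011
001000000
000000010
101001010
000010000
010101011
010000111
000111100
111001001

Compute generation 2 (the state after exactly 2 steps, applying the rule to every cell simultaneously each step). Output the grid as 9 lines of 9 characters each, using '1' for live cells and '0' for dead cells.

Simulating step by step:
Generation 0 (given above): 30 live cells
Generation 1: 28 live cells
000000000
000000111
010000100
000000100
011111011
001011001
000100001
100110001
011101100
Generation 2: 28 live cells
(generation 2 grid is the final answer)

Answer: 000000010
000000110
000001100
010110100
011000011
010001101
001001011
010001010
011101000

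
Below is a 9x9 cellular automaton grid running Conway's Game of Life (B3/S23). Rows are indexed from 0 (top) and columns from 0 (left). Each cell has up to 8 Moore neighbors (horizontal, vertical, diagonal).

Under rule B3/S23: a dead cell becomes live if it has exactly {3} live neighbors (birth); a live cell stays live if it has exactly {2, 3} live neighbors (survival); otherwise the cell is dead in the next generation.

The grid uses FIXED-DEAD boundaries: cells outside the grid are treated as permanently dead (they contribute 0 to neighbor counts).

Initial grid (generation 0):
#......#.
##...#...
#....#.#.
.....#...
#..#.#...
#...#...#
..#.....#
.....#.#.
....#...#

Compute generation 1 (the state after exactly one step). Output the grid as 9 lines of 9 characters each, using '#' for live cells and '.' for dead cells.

Answer: ##.......
##.......
##..##...
.....#...
.....#...
.#.##....
.......##
.......##
.........

Derivation:
Simulating step by step:
Generation 0 (given above): 21 live cells
Generation 1: 17 live cells
(generation 1 grid is the final answer)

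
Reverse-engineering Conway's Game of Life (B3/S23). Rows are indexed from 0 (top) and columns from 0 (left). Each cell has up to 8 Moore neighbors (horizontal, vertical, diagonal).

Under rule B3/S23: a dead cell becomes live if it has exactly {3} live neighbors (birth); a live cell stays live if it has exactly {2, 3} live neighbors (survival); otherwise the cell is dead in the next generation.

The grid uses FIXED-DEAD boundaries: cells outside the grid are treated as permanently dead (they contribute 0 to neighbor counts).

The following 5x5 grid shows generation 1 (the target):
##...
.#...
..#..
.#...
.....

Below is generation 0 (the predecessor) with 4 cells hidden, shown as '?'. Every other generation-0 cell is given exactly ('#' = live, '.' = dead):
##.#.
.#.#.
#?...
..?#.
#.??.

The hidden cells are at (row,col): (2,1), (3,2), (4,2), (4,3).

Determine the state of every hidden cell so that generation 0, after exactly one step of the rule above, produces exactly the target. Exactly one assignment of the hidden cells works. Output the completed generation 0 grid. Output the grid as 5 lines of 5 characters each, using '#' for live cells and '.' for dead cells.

Hidden generation-0 cells (in order): (2,1), (3,2), (4,2), (4,3).
A hidden cell only influences target cells in its own 3x3 neighborhood. Try each of the 2^4 = 16 assignments, step the completed generation 0 forward once under B3/S23, and compare with the target:
  (2,1)=. (3,2)=. (4,2)=. (4,3)=. -> step gives (3,1)='.' but target has '#' -> reject
  (2,1)=. (3,2)=. (4,2)=. (4,3)=# -> step gives (3,1)='.' but target has '#' -> reject
  (2,1)=. (3,2)=. (4,2)=# (4,3)=. -> step reproduces the target at every cell -> ACCEPT
  (2,1)=. (3,2)=. (4,2)=# (4,3)=# -> step gives (3,2)='#' but target has '.' -> reject
  (2,1)=. (3,2)=# (4,2)=. (4,3)=. -> step gives (2,1)='#' but target has '.' -> reject
  (2,1)=. (3,2)=# (4,2)=. (4,3)=# -> step gives (2,1)='#' but target has '.' -> reject
  (2,1)=. (3,2)=# (4,2)=# (4,3)=. -> step gives (2,1)='#' but target has '.' -> reject
  (2,1)=. (3,2)=# (4,2)=# (4,3)=# -> step gives (2,1)='#' but target has '.' -> reject
  (2,1)=# (3,2)=. (4,2)=. (4,3)=. -> step gives (1,1)='.' but target has '#' -> reject
  (2,1)=# (3,2)=. (4,2)=. (4,3)=# -> step gives (1,1)='.' but target has '#' -> reject
  (2,1)=# (3,2)=. (4,2)=# (4,3)=. -> step gives (1,1)='.' but target has '#' -> reject
  (2,1)=# (3,2)=. (4,2)=# (4,3)=# -> step gives (1,1)='.' but target has '#' -> reject
  (2,1)=# (3,2)=# (4,2)=. (4,3)=. -> step gives (1,1)='.' but target has '#' -> reject
  (2,1)=# (3,2)=# (4,2)=. (4,3)=# -> step gives (1,1)='.' but target has '#' -> reject
  (2,1)=# (3,2)=# (4,2)=# (4,3)=. -> step gives (1,1)='.' but target has '#' -> reject
  (2,1)=# (3,2)=# (4,2)=# (4,3)=# -> step gives (1,1)='.' but target has '#' -> reject
Unique solution: (2,1)=dead, (3,2)=dead, (4,2)=live, (4,3)=dead.
Check: live-neighbor counts of every cell in the completed generation 0:
22412
43412
12322
23211
02121
Applying B3/S23 to generation 0 with these counts gives:
##...
.#...
..#..
.#...
.....
which matches the target exactly.

Answer: ##.#.
.#.#.
#....
...#.
#.#..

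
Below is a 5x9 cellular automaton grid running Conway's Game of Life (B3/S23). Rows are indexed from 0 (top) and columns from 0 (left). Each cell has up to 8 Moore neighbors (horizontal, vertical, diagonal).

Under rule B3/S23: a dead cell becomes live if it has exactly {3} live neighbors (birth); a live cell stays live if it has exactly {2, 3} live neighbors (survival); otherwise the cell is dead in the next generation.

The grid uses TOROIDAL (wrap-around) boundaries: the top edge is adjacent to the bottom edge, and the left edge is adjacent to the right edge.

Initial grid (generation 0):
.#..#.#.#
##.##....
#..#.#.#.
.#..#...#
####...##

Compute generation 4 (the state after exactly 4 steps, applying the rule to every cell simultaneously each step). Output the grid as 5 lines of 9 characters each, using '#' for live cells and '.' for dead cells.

Answer: .........
.#..#.#..
.#.....#.
..#....#.
..#.###..

Derivation:
Simulating step by step:
Generation 0 (given above): 21 live cells
Generation 1: 13 live cells
....##...
.#.#..##.
...#.#...
....#.#..
...###...
Generation 2: 11 live cells
..#......
..##..#..
..##.#.#.
......#..
...#..#..
Generation 3: 15 live cells
..#......
.#..#.#..
..####.#.
..######.
.........
Generation 4: 11 live cells
(generation 4 grid is the final answer)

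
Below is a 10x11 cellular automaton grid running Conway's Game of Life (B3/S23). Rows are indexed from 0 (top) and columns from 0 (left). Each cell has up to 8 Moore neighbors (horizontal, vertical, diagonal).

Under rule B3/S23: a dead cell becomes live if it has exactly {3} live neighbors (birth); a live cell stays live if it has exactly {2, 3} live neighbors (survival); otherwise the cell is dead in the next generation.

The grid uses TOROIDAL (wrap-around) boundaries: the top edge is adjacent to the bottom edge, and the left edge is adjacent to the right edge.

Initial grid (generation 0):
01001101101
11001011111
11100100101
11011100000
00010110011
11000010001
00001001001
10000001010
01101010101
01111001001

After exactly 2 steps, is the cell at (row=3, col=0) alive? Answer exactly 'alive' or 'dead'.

Answer: dead

Derivation:
Simulating step by step:
Generation 0 (given above): 52 live cells
Generation 1: 28 live cells
00000000000
00011000000
00000000100
00010000000
00010010010
00001011000
01000011110
11010111010
00001110101
00000000001
Generation 2: 22 live cells
00000000000
00000000000
00011000000
00000000000
00011111000
00000000010
11101000011
11100000000
00001000101
00000100010

Cell (3,0) at generation 2: 0 -> dead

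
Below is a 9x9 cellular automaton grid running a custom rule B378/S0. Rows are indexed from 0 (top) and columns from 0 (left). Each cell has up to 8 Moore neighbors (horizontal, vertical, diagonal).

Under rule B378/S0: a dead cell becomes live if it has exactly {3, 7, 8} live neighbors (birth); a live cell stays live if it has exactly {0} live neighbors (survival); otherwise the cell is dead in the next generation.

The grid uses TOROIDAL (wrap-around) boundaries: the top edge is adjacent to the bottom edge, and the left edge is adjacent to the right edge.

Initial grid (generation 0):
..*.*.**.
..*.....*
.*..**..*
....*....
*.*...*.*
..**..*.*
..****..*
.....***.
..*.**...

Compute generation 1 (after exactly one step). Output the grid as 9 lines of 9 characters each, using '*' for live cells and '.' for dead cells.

Simulating step by step:
Generation 0 (given above): 30 live cells
Generation 1: 14 live cells
(generation 1 grid is the final answer)

Answer: .*.......
**..*.*..
*..*.....
.*.*...**
.*...*...
.........
.........
..*......
.........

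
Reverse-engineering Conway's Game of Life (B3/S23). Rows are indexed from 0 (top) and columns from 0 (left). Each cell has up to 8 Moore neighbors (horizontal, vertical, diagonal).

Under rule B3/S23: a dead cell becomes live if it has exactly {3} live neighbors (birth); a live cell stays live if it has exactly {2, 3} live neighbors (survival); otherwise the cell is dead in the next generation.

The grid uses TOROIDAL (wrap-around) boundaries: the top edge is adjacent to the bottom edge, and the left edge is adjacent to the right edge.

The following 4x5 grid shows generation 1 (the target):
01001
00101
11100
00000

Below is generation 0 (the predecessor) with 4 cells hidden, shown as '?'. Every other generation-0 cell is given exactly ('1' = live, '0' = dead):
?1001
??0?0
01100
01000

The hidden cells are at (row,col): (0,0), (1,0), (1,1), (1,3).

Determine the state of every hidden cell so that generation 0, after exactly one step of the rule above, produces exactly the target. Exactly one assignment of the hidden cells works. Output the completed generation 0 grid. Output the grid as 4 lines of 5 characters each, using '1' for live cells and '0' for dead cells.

Answer: 11001
10000
01100
01000

Derivation:
Hidden generation-0 cells (in order): (0,0), (1,0), (1,1), (1,3).
A hidden cell only influences target cells in its own 3x3 neighborhood. Try each of the 2^4 = 16 assignments, step the completed generation 0 forward once under B3/S23, and compare with the target:
  (0,0)=0 (1,0)=0 (1,1)=0 (1,3)=0 -> step gives (0,0)='1' but target has '0' -> reject
  (0,0)=0 (1,0)=0 (1,1)=0 (1,3)=1 -> step gives (0,0)='1' but target has '0' -> reject
  (0,0)=0 (1,0)=0 (1,1)=1 (1,3)=0 -> step gives (0,2)='1' but target has '0' -> reject
  (0,0)=0 (1,0)=0 (1,1)=1 (1,3)=1 -> step gives (0,4)='0' but target has '1' -> reject
  (0,0)=0 (1,0)=1 (1,1)=0 (1,3)=0 -> step gives (0,4)='0' but target has '1' -> reject
  (0,0)=0 (1,0)=1 (1,1)=0 (1,3)=1 -> step gives (0,2)='1' but target has '0' -> reject
  (0,0)=0 (1,0)=1 (1,1)=1 (1,3)=0 -> step gives (0,2)='1' but target has '0' -> reject
  (0,0)=0 (1,0)=1 (1,1)=1 (1,3)=1 -> step gives (1,2)='0' but target has '1' -> reject
  (0,0)=1 (1,0)=0 (1,1)=0 (1,3)=0 -> step gives (0,0)='1' but target has '0' -> reject
  (0,0)=1 (1,0)=0 (1,1)=0 (1,3)=1 -> step gives (0,0)='1' but target has '0' -> reject
  (0,0)=1 (1,0)=0 (1,1)=1 (1,3)=0 -> step gives (0,2)='1' but target has '0' -> reject
  (0,0)=1 (1,0)=0 (1,1)=1 (1,3)=1 -> step gives (1,2)='0' but target has '1' -> reject
  (0,0)=1 (1,0)=1 (1,1)=0 (1,3)=0 -> step reproduces the target at every cell -> ACCEPT
  (0,0)=1 (1,0)=1 (1,1)=0 (1,3)=1 -> step gives (0,2)='1' but target has '0' -> reject
  (0,0)=1 (1,0)=1 (1,1)=1 (1,3)=0 -> step gives (0,1)='0' but target has '1' -> reject
  (0,0)=1 (1,0)=1 (1,1)=1 (1,3)=1 -> step gives (0,1)='0' but target has '1' -> reject
Unique solution: (0,0)=live, (1,0)=live, (1,1)=dead, (1,3)=dead.
Check: live-neighbor counts of every cell in the completed generation 0:
43212
45323
33211
54422
Applying B3/S23 to generation 0 with these counts gives:
01001
00101
11100
00000
which matches the target exactly.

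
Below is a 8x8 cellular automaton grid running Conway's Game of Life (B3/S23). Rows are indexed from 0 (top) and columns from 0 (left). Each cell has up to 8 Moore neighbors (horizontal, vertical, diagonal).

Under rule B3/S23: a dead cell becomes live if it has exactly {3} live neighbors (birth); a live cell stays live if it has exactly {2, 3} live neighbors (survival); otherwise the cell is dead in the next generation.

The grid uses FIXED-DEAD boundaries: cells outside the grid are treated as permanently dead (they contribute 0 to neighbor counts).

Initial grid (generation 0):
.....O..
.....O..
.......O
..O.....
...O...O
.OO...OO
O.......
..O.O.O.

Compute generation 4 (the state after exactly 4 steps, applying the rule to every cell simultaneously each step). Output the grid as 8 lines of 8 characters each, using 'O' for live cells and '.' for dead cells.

Answer: ........
........
........
........
....O...
OO......
O......O
.OO.O.O.

Derivation:
Simulating step by step:
Generation 0 (given above): 14 live cells
Generation 1: 14 live cells
........
......O.
........
........
.O.O..OO
.OO...OO
..OO.OOO
........
Generation 2: 11 live cells
........
........
........
........
.O....OO
.O..O...
.OOO.O.O
......O.
Generation 3: 14 live cells
........
........
........
........
........
OO.OOO.O
.OOOOOO.
..O...O.
Generation 4: 9 live cells
(generation 4 grid is the final answer)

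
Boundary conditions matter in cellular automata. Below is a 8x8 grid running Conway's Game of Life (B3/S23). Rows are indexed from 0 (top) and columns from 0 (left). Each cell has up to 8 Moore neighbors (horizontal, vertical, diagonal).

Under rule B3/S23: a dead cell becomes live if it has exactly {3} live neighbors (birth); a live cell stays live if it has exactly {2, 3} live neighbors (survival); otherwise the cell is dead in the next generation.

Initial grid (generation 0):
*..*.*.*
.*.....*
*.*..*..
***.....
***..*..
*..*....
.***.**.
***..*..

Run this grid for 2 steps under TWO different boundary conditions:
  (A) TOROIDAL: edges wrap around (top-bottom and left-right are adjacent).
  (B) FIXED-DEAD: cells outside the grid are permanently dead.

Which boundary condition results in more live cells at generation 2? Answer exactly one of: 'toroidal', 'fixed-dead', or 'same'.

Under TOROIDAL boundary, generation 2:
*..****.
.**...**
.**...**
*.**..**
..**....
*.**.*..
*.......
.....*.*
Population = 27

Under FIXED-DEAD boundary, generation 2:
.*......
*.**....
*.*.....
..**....
..**....
..**.**.
..**...*
...*..*.
Population = 19

Comparison: toroidal=27, fixed-dead=19 -> toroidal

Answer: toroidal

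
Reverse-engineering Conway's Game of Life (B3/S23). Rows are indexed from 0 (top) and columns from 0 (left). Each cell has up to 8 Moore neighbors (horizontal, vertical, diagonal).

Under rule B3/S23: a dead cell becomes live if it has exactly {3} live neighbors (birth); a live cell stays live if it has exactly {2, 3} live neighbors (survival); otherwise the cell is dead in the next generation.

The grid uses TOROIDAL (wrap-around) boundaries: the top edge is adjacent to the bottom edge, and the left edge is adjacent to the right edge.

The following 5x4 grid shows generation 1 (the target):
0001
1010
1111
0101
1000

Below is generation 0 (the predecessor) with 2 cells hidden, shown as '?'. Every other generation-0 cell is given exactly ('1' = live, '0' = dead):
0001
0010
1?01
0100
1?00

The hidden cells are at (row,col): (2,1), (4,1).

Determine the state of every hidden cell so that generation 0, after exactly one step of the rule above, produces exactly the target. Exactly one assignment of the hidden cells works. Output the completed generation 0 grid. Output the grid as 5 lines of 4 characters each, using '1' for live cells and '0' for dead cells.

Hidden generation-0 cells (in order): (2,1), (4,1).
A hidden cell only influences target cells in its own 3x3 neighborhood. Try each of the 2^2 = 4 assignments, step the completed generation 0 forward once under B3/S23, and compare with the target:
  (2,1)=0 (4,1)=0 -> step reproduces the target at every cell -> ACCEPT
  (2,1)=0 (4,1)=1 -> step gives (0,0)='1' but target has '0' -> reject
  (2,1)=1 (4,1)=0 -> step gives (1,0)='0' but target has '1' -> reject
  (2,1)=1 (4,1)=1 -> step gives (0,0)='1' but target has '0' -> reject
Unique solution: (2,1)=dead, (4,1)=dead.
Check: live-neighbor counts of every cell in the completed generation 0:
2222
3224
2332
4223
2222
Applying B3/S23 to generation 0 with these counts gives:
0001
1010
1111
0101
1000
which matches the target exactly.

Answer: 0001
0010
1001
0100
1000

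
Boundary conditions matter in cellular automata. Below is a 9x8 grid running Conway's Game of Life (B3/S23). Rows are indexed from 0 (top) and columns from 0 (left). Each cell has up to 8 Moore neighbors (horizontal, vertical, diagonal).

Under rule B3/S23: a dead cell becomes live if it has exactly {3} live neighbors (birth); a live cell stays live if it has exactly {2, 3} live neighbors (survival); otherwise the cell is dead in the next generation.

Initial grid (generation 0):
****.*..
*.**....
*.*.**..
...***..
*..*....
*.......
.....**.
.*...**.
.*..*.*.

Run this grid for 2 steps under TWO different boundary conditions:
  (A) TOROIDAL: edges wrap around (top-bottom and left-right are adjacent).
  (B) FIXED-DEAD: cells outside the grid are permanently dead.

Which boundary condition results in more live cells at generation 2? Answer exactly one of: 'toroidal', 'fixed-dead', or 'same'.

Answer: toroidal

Derivation:
Under TOROIDAL boundary, generation 2:
.....*..
**..**.*
*.*.**..
.****...
..*.....
.......*
*....*.*
*..**...
...**...
Population = 24

Under FIXED-DEAD boundary, generation 2:
....*...
.*.*.*..
..*.***.
.****...
..*.....
........
.....**.
.......*
........
Population = 16

Comparison: toroidal=24, fixed-dead=16 -> toroidal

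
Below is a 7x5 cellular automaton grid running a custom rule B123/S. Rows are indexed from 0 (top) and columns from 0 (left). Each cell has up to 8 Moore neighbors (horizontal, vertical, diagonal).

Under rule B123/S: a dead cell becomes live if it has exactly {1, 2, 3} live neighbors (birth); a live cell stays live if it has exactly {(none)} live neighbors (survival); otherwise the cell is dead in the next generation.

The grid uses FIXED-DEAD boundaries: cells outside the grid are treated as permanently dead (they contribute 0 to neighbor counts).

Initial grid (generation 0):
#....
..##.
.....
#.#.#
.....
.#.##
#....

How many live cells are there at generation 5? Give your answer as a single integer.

Answer: 11

Derivation:
Simulating step by step:
Generation 0 (given above): 10 live cells
Generation 1: 23 live cells
.####
##..#
###.#
.#.#.
###.#
#.#..
.####
Generation 2: 4 live cells
#....
.....
.....
....#
.....
....#
#....
Generation 3: 14 live cells
.#...
##...
...##
...#.
...##
##.#.
.#.##
Generation 4: 12 live cells
#.#..
..###
###..
..#..
##...
.....
#....
Generation 5: 11 live cells
.#..#
#....
....#
...#.
..##.
###..
.#...
Population at generation 5: 11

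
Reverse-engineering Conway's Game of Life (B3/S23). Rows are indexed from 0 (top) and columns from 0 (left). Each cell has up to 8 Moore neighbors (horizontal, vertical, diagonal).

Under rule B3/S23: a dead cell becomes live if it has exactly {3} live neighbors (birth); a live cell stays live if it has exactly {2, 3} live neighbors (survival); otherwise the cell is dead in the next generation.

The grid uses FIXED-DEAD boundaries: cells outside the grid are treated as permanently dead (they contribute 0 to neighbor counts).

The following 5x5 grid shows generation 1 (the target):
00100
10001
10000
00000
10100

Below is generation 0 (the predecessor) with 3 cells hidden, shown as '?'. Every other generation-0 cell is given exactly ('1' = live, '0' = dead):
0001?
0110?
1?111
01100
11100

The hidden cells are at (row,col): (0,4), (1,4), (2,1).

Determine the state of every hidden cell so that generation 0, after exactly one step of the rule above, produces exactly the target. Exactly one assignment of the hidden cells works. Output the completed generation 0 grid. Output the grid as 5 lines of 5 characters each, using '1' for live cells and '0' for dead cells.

Answer: 00010
01100
11111
01100
11100

Derivation:
Hidden generation-0 cells (in order): (0,4), (1,4), (2,1).
A hidden cell only influences target cells in its own 3x3 neighborhood. Try each of the 2^3 = 8 assignments, step the completed generation 0 forward once under B3/S23, and compare with the target:
  (0,4)=0 (1,4)=0 (2,1)=0 -> step gives (1,0)='0' but target has '1' -> reject
  (0,4)=0 (1,4)=0 (2,1)=1 -> step reproduces the target at every cell -> ACCEPT
  (0,4)=0 (1,4)=1 (2,1)=0 -> step gives (0,3)='1' but target has '0' -> reject
  (0,4)=0 (1,4)=1 (2,1)=1 -> step gives (0,3)='1' but target has '0' -> reject
  (0,4)=1 (1,4)=0 (2,1)=0 -> step gives (0,3)='1' but target has '0' -> reject
  (0,4)=1 (1,4)=0 (2,1)=1 -> step gives (0,3)='1' but target has '0' -> reject
  (0,4)=1 (1,4)=1 (2,1)=0 -> step gives (0,3)='1' but target has '0' -> reject
  (0,4)=1 (1,4)=1 (2,1)=1 -> step gives (0,3)='1' but target has '0' -> reject
Unique solution: (0,4)=dead, (1,4)=dead, (2,1)=live.
Check: live-neighbor counts of every cell in the completed generation 0:
12311
34553
36641
57652
24320
Applying B3/S23 to generation 0 with these counts gives:
00100
10001
10000
00000
10100
which matches the target exactly.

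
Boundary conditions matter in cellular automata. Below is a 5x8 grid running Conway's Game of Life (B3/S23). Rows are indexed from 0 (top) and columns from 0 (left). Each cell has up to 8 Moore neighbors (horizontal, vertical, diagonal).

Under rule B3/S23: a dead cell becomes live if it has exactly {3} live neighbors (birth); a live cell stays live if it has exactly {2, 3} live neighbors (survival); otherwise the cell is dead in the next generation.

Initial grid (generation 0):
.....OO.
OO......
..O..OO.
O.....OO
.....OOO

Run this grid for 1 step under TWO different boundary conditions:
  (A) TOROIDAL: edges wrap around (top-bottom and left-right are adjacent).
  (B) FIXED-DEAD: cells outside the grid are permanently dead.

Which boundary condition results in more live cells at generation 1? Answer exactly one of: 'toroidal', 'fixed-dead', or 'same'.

Answer: toroidal

Derivation:
Under TOROIDAL boundary, generation 1:
O....O..
.O.....O
.....OO.
O.......
O.......
Population = 8

Under FIXED-DEAD boundary, generation 1:
........
.O......
O....OOO
........
.....O.O
Population = 7

Comparison: toroidal=8, fixed-dead=7 -> toroidal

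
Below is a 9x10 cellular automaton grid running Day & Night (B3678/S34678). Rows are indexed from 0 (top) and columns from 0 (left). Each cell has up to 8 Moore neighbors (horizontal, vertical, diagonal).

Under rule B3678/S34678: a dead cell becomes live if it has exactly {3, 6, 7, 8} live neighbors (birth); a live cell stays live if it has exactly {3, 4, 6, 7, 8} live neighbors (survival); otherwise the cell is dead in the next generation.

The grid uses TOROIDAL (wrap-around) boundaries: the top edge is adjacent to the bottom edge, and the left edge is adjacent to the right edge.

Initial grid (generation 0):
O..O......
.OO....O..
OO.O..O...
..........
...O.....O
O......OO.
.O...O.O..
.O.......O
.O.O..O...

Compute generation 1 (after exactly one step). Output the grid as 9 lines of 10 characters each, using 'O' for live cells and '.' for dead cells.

Simulating step by step:
Generation 0 (given above): 22 live cells
Generation 1: 13 live cells
(generation 1 grid is the final answer)

Answer: ..........
.OOO......
.O........
O.O.......
........O.
......O.OO
......O..O
......O...
..........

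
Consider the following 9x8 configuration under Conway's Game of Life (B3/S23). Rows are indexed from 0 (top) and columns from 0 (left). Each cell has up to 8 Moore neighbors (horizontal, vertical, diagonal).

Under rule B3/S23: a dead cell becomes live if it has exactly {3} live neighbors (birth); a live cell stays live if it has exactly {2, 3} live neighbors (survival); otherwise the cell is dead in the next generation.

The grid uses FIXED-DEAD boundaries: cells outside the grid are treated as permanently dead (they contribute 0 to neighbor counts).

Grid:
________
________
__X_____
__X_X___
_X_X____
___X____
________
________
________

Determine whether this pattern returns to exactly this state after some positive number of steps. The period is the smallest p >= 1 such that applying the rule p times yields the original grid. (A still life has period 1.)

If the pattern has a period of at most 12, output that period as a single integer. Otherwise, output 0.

Answer: 2

Derivation:
Simulating and comparing each generation to the original:
Gen 0 (original, given above): 6 live cells
Gen 1: 6 live cells, differs from original
Gen 2: 6 live cells, MATCHES original -> period = 2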